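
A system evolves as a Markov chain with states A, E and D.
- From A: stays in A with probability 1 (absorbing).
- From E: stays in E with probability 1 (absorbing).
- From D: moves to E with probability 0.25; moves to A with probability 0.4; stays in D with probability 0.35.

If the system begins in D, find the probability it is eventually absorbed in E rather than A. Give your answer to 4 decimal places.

0.3846

Let h(s) be the probability of absorption at E starting from transient state s. Then h(E) = 1 and h(A) = 0. By first-step analysis:
h(D) = 0.4·0 + 0.25·1 + 0.35·h(D)
Solving: h(D) = 0.3846.
Starting from D, the probability is 0.3846.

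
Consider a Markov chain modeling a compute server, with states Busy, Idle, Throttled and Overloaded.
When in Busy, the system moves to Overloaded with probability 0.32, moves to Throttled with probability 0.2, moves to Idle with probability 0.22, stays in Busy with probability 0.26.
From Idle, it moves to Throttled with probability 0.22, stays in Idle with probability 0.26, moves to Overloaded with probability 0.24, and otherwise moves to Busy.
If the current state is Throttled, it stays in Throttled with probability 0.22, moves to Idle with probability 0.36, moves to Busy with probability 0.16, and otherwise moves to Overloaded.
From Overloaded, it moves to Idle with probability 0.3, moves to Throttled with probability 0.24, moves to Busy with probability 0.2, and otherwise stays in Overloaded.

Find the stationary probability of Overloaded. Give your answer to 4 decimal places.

0.2680

Let the stationary distribution be π with π = πP and π_1 + π_2 + π_3 + π_4 = 1.
π_1 = 0.26·π_1 + 0.28·π_2 + 0.16·π_3 + 0.2·π_4
π_2 = 0.22·π_1 + 0.26·π_2 + 0.36·π_3 + 0.3·π_4
π_3 = 0.2·π_1 + 0.22·π_2 + 0.22·π_3 + 0.24·π_4
Solving with the normalization constraint gives π = (0.2275, 0.2837, 0.2208, 0.2680).
So the stationary probability of Overloaded is 0.2680.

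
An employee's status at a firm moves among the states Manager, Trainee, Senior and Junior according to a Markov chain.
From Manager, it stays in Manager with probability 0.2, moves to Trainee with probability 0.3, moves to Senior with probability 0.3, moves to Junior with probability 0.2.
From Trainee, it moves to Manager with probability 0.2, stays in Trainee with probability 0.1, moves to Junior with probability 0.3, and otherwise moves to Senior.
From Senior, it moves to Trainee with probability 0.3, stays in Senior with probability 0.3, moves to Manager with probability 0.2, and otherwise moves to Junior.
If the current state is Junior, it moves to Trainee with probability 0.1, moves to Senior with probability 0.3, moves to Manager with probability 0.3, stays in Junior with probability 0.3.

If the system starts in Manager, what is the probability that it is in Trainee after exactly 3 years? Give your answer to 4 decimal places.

0.2100

Propagate the distribution vector 3 years from Manager.
After 0 years: (1.0000, 0.0000, 0.0000, 0.0000)
After 1 year: (0.2000, 0.3000, 0.3000, 0.2000)
After 2 years: (0.2200, 0.2000, 0.3300, 0.2500)
After 3 years: (0.2250, 0.2100, 0.3200, 0.2450)
P(in Trainee after 3 years) = 0.2100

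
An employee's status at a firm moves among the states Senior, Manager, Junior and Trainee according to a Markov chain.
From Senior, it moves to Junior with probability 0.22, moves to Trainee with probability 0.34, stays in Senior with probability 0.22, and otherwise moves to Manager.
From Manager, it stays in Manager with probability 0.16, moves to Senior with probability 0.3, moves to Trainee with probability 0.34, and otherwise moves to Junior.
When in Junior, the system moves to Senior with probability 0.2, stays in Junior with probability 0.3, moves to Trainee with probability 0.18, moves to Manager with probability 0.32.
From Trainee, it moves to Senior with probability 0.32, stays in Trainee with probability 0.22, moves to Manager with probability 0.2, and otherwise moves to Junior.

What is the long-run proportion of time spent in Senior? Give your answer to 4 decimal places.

0.2600

Let the stationary distribution be π with π = πP and π_1 + π_2 + π_3 + π_4 = 1.
π_1 = 0.22·π_1 + 0.3·π_2 + 0.2·π_3 + 0.32·π_4
π_2 = 0.22·π_1 + 0.16·π_2 + 0.32·π_3 + 0.2·π_4
π_3 = 0.22·π_1 + 0.2·π_2 + 0.3·π_3 + 0.26·π_4
Solving with the normalization constraint gives π = (0.2600, 0.2257, 0.2459, 0.2684).
So the stationary probability of Senior is 0.2600.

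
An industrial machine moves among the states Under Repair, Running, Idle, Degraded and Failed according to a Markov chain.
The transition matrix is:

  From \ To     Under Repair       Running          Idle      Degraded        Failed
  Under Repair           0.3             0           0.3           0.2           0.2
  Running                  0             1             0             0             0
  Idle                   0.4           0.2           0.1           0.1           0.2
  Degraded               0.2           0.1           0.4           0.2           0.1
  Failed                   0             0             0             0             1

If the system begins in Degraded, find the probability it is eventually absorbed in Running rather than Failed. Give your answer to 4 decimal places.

0.3889

Let h(s) be the probability of absorption at Running starting from transient state s. Then h(Running) = 1 and h(Failed) = 0. By first-step analysis:
h(Under Repair) = 0.3·h(Under Repair) + 0.3·h(Idle) + 0.2·h(Degraded) + 0.2·0
h(Idle) = 0.4·h(Under Repair) + 0.2·1 + 0.1·h(Idle) + 0.1·h(Degraded) + 0.2·0
h(Degraded) = 0.2·h(Under Repair) + 0.1·1 + 0.4·h(Idle) + 0.2·h(Degraded) + 0.1·0
Solving: h(Under Repair) = 0.2778, h(Idle) = 0.3889, h(Degraded) = 0.3889.
Starting from Degraded, the probability is 0.3889.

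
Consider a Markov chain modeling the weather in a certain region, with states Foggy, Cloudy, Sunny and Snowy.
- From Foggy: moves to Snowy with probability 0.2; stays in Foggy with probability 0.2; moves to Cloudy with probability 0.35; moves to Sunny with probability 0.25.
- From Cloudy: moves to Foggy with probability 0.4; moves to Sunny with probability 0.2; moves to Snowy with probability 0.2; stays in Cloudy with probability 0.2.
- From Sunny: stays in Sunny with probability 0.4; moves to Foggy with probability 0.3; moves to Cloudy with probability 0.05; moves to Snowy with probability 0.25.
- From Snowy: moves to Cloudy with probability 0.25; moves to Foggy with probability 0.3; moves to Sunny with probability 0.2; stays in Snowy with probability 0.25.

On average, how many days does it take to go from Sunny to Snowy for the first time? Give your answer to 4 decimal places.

Let t(s) be the expected number of days to first reach Snowy from state s, with t(Snowy) = 0. Conditioning on the first day:
t(Foggy) = 1 + 0.2·t(Foggy) + 0.35·t(Cloudy) + 0.25·t(Sunny)
t(Cloudy) = 1 + 0.4·t(Foggy) + 0.2·t(Cloudy) + 0.2·t(Sunny)
t(Sunny) = 1 + 0.3·t(Foggy) + 0.05·t(Cloudy) + 0.4·t(Sunny)
Solving: t(Foggy) = 4.6723, t(Cloudy) = 4.6845, t(Sunny) = 4.3932.
Expected days from Sunny to Snowy: 4.3932.

4.3932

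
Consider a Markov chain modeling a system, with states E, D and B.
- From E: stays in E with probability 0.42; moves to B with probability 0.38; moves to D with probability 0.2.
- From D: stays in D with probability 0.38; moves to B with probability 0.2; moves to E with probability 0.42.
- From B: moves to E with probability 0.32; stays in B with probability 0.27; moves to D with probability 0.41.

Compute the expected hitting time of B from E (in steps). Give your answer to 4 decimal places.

2.9753

Let t(s) be the expected number of steps to first reach B from state s, with t(B) = 0. Conditioning on the first step:
t(E) = 1 + 0.42·t(E) + 0.2·t(D)
t(D) = 1 + 0.42·t(E) + 0.38·t(D)
Solving: t(E) = 2.9753, t(D) = 3.6284.
Expected steps from E to B: 2.9753.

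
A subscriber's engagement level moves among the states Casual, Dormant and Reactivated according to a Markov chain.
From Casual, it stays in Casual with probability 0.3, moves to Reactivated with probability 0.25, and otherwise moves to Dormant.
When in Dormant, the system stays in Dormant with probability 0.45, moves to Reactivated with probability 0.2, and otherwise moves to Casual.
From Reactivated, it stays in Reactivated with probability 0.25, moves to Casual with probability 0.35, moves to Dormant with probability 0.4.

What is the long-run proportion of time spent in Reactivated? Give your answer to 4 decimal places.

0.2281

Let the stationary distribution be π with π = πP and π_1 + π_2 + π_3 = 1.
π_1 = 0.3·π_1 + 0.35·π_2 + 0.35·π_3
π_2 = 0.45·π_1 + 0.45·π_2 + 0.4·π_3
Solving with the normalization constraint gives π = (0.3333, 0.4386, 0.2281).
So the stationary probability of Reactivated is 0.2281.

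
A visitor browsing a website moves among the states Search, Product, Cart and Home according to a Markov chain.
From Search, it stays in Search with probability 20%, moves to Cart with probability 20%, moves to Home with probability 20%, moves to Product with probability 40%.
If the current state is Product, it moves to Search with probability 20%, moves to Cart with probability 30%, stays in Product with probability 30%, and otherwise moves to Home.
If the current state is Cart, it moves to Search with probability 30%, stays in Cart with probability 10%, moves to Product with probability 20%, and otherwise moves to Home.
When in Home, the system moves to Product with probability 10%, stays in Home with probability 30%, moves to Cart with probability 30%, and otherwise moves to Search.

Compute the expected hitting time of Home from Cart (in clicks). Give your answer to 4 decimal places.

3.3893

Let t(s) be the expected number of clicks to first reach Home from state s, with t(Home) = 0. Conditioning on the first click:
t(Search) = 1 + 0.2·t(Search) + 0.4·t(Product) + 0.2·t(Cart)
t(Product) = 1 + 0.2·t(Search) + 0.3·t(Product) + 0.3·t(Cart)
t(Cart) = 1 + 0.3·t(Search) + 0.2·t(Product) + 0.1·t(Cart)
Solving: t(Search) = 4.1275, t(Product) = 4.0604, t(Cart) = 3.3893.
Expected clicks from Cart to Home: 3.3893.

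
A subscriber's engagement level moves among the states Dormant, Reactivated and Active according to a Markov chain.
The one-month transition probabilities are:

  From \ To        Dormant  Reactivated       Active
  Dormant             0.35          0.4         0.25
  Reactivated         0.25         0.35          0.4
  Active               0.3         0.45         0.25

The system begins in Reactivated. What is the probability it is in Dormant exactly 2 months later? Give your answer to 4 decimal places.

Sum over the intermediate state after 1 month:
P = P(Reactivated→Dormant)·P(Dormant→Dormant) + P(Reactivated→Reactivated)·P(Reactivated→Dormant) + P(Reactivated→Active)·P(Active→Dormant)
  = 0.25×0.35 + 0.35×0.25 + 0.4×0.3
  = 0.0875 + 0.0875 + 0.1200 = 0.2950

0.2950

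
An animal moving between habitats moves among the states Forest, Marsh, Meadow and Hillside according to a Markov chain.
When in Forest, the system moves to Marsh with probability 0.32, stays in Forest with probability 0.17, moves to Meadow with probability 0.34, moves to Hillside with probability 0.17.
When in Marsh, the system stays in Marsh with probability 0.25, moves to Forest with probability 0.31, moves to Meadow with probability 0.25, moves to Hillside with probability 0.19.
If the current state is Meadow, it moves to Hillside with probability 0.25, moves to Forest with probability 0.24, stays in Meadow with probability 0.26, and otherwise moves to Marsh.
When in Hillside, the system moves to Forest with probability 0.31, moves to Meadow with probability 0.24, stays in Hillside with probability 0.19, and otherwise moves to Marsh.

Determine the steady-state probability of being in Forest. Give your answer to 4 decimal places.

Let the stationary distribution be π with π = πP and π_1 + π_2 + π_3 + π_4 = 1.
π_1 = 0.17·π_1 + 0.31·π_2 + 0.24·π_3 + 0.31·π_4
π_2 = 0.32·π_1 + 0.25·π_2 + 0.25·π_3 + 0.26·π_4
π_3 = 0.34·π_1 + 0.25·π_2 + 0.26·π_3 + 0.24·π_4
Solving with the normalization constraint gives π = (0.2551, 0.2699, 0.2737, 0.2013).
So the stationary probability of Forest is 0.2551.

0.2551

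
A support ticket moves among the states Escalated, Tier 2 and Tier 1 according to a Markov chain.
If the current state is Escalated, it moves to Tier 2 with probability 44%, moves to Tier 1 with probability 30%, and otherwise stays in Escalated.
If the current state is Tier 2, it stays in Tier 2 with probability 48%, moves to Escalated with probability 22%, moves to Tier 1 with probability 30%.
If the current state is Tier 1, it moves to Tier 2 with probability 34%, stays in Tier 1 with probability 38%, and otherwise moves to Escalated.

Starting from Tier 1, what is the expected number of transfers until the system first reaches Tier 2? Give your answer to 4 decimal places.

Let t(s) be the expected number of transfers to first reach Tier 2 from state s, with t(Tier 2) = 0. Conditioning on the first transfer:
t(Escalated) = 1 + 0.26·t(Escalated) + 0.3·t(Tier 1)
t(Tier 1) = 1 + 0.28·t(Escalated) + 0.38·t(Tier 1)
Solving: t(Escalated) = 2.4546, t(Tier 1) = 2.7215.
Expected transfers from Tier 1 to Tier 2: 2.7215.

2.7215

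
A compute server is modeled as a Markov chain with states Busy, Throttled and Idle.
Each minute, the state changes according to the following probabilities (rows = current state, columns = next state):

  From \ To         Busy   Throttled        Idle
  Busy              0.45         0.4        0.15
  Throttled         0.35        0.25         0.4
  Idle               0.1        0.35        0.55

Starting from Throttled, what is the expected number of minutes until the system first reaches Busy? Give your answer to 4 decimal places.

4.3038

Let t(s) be the expected number of minutes to first reach Busy from state s, with t(Busy) = 0. Conditioning on the first minute:
t(Throttled) = 1 + 0.25·t(Throttled) + 0.4·t(Idle)
t(Idle) = 1 + 0.35·t(Throttled) + 0.55·t(Idle)
Solving: t(Throttled) = 4.3038, t(Idle) = 5.5696.
Expected minutes from Throttled to Busy: 4.3038.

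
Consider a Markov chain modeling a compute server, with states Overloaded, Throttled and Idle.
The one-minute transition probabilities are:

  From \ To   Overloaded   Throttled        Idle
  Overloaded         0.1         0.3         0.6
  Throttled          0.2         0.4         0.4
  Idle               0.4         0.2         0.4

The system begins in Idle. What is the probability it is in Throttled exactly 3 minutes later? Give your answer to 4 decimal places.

Propagate the distribution vector 3 minutes from Idle.
After 0 minutes: (0.0000, 0.0000, 1.0000)
After 1 minute: (0.4000, 0.2000, 0.4000)
After 2 minutes: (0.2400, 0.2800, 0.4800)
After 3 minutes: (0.2720, 0.2800, 0.4480)
P(in Throttled after 3 minutes) = 0.2800

0.2800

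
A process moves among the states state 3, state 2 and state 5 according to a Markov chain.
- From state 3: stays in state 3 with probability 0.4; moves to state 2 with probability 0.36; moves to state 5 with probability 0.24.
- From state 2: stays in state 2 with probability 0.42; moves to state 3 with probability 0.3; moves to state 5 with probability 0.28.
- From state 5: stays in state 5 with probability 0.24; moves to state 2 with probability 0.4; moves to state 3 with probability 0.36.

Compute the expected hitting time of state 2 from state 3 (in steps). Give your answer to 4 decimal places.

Let t(s) be the expected number of steps to first reach state 2 from state s, with t(state 2) = 0. Conditioning on the first step:
t(state 3) = 1 + 0.4·t(state 3) + 0.24·t(state 5)
t(state 5) = 1 + 0.36·t(state 3) + 0.24·t(state 5)
Solving: t(state 3) = 2.7056, t(state 5) = 2.5974.
Expected steps from state 3 to state 2: 2.7056.

2.7056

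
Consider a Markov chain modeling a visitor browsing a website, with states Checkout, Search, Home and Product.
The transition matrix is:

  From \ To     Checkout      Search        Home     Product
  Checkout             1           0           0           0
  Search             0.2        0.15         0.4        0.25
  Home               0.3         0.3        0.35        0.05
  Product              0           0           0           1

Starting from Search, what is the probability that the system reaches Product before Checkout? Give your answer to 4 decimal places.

Let h(s) be the probability of absorption at Product starting from transient state s. Then h(Product) = 1 and h(Checkout) = 0. By first-step analysis:
h(Search) = 0.2·0 + 0.15·h(Search) + 0.4·h(Home) + 0.25·1
h(Home) = 0.3·0 + 0.3·h(Search) + 0.35·h(Home) + 0.05·1
Solving: h(Search) = 0.4220, h(Home) = 0.2717.
Starting from Search, the probability is 0.4220.

0.4220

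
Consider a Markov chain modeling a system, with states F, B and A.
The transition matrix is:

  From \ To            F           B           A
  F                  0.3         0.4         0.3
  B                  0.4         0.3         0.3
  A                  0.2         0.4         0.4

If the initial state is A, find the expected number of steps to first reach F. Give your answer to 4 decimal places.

Let t(s) be the expected number of steps to first reach F from state s, with t(F) = 0. Conditioning on the first step:
t(B) = 1 + 0.3·t(B) + 0.3·t(A)
t(A) = 1 + 0.4·t(B) + 0.4·t(A)
Solving: t(B) = 3.0000, t(A) = 3.6667.
Expected steps from A to F: 3.6667.

3.6667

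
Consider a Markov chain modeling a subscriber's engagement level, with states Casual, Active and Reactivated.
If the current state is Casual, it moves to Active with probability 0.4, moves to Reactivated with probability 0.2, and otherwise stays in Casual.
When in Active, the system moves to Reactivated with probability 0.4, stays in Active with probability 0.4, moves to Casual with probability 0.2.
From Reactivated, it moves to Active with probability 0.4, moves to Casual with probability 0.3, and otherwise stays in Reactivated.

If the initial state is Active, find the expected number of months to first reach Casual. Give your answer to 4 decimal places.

4.2308

Let t(s) be the expected number of months to first reach Casual from state s, with t(Casual) = 0. Conditioning on the first month:
t(Active) = 1 + 0.4·t(Active) + 0.4·t(Reactivated)
t(Reactivated) = 1 + 0.4·t(Active) + 0.3·t(Reactivated)
Solving: t(Active) = 4.2308, t(Reactivated) = 3.8462.
Expected months from Active to Casual: 4.2308.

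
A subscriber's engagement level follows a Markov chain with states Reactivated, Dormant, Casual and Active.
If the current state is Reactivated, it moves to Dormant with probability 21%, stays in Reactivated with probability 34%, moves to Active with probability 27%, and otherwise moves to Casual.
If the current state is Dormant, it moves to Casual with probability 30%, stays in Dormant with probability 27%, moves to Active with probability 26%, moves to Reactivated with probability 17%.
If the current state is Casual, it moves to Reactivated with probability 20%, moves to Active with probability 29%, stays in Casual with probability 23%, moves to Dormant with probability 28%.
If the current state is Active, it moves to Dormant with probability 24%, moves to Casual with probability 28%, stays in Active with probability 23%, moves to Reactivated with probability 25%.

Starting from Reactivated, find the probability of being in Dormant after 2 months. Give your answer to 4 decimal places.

0.2433

Propagate the distribution vector 2 months from Reactivated.
After 0 months: (1.0000, 0.0000, 0.0000, 0.0000)
After 1 month: (0.3400, 0.2100, 0.1800, 0.2700)
After 2 months: (0.2548, 0.2433, 0.2412, 0.2607)
P(in Dormant after 2 months) = 0.2433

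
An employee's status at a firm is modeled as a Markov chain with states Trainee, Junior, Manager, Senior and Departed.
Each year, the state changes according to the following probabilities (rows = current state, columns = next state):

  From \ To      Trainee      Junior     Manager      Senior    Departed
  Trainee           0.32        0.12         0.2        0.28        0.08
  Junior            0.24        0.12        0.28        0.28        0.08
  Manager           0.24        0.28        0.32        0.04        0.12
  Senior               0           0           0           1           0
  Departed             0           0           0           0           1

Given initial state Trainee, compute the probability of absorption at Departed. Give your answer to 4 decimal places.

0.2877

Let h(s) be the probability of absorption at Departed starting from transient state s. Then h(Departed) = 1 and h(Senior) = 0. By first-step analysis:
h(Trainee) = 0.32·h(Trainee) + 0.12·h(Junior) + 0.2·h(Manager) + 0.28·0 + 0.08·1
h(Junior) = 0.24·h(Trainee) + 0.12·h(Junior) + 0.28·h(Manager) + 0.28·0 + 0.08·1
h(Manager) = 0.24·h(Trainee) + 0.28·h(Junior) + 0.32·h(Manager) + 0.04·0 + 0.12·1
Solving: h(Trainee) = 0.2877, h(Junior) = 0.2967, h(Manager) = 0.4002.
Starting from Trainee, the probability is 0.2877.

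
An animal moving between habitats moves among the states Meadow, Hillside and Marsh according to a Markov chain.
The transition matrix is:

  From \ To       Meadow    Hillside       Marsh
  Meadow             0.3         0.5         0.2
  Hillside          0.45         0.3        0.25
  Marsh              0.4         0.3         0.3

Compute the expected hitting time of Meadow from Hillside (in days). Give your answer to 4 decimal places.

Let t(s) be the expected number of days to first reach Meadow from state s, with t(Meadow) = 0. Conditioning on the first day:
t(Hillside) = 1 + 0.3·t(Hillside) + 0.25·t(Marsh)
t(Marsh) = 1 + 0.3·t(Hillside) + 0.3·t(Marsh)
Solving: t(Hillside) = 2.2892, t(Marsh) = 2.4096.
Expected days from Hillside to Meadow: 2.2892.

2.2892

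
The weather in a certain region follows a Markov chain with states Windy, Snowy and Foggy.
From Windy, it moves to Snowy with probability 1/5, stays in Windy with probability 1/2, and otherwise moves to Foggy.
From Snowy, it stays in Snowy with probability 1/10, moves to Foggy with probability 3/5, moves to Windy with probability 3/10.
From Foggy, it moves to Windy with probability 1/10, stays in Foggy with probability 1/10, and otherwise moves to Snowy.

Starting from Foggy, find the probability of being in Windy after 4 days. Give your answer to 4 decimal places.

0.3012

Propagate the distribution vector 4 days from Foggy.
After 0 days: (0.0000, 0.0000, 1.0000)
After 1 day: (0.1000, 0.8000, 0.1000)
After 2 days: (0.3000, 0.1800, 0.5200)
After 3 days: (0.2560, 0.4940, 0.2500)
After 4 days: (0.3012, 0.3006, 0.3982)
P(in Windy after 4 days) = 0.3012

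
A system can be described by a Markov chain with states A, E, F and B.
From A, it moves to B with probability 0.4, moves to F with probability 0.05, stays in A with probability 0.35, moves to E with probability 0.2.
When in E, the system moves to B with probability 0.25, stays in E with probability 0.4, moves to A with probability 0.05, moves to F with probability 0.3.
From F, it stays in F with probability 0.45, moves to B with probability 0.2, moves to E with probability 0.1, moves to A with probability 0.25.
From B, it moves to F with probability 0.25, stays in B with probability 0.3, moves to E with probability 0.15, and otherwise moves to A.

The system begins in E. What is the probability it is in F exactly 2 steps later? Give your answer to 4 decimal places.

Propagate the distribution vector 2 steps from E.
After 0 steps: (0.0000, 1.0000, 0.0000, 0.0000)
After 1 step: (0.0500, 0.4000, 0.3000, 0.2500)
After 2 steps: (0.1875, 0.2375, 0.3200, 0.2550)
P(in F after 2 steps) = 0.3200

0.3200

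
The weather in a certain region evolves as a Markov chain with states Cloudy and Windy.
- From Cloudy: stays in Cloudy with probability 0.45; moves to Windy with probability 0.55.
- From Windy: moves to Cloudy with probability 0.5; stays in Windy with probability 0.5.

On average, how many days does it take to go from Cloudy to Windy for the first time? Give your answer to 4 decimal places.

1.8182

Let t(s) be the expected number of days to first reach Windy from state s, with t(Windy) = 0. Conditioning on the first day:
t(Cloudy) = 1 + 0.45·t(Cloudy)
Solving: t(Cloudy) = 1.8182.
Expected days from Cloudy to Windy: 1.8182.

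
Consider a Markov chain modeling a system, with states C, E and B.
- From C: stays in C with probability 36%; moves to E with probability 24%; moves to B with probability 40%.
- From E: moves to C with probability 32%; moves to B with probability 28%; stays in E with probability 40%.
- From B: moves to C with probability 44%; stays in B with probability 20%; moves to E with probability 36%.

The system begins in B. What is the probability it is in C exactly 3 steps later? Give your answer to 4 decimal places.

Propagate the distribution vector 3 steps from B.
After 0 steps: (0.0000, 0.0000, 1.0000)
After 1 step: (0.4400, 0.3600, 0.2000)
After 2 steps: (0.3616, 0.3216, 0.3168)
After 3 steps: (0.3725, 0.3295, 0.2980)
P(in C after 3 steps) = 0.3725

0.3725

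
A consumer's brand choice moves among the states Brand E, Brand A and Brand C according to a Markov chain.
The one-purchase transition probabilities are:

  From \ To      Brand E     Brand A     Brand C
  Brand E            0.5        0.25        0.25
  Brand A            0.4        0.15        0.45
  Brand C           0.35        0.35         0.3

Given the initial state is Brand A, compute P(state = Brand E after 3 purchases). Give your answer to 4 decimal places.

Propagate the distribution vector 3 purchases from Brand A.
After 0 purchases: (0.0000, 1.0000, 0.0000)
After 1 purchase: (0.4000, 0.1500, 0.4500)
After 2 purchases: (0.4175, 0.2800, 0.3025)
After 3 purchases: (0.4266, 0.2523, 0.3211)
P(in Brand E after 3 purchases) = 0.4266

0.4266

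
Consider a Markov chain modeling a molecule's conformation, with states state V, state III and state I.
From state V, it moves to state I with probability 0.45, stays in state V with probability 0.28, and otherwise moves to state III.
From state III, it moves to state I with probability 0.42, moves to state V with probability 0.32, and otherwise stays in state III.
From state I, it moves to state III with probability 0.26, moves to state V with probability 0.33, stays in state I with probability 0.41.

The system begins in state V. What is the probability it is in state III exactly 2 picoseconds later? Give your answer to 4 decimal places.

0.2628

Sum over the intermediate state after 1 picosecond:
P = P(state V→state V)·P(state V→state III) + P(state V→state III)·P(state III→state III) + P(state V→state I)·P(state I→state III)
  = 0.28×0.27 + 0.27×0.26 + 0.45×0.26
  = 0.0756 + 0.0702 + 0.1170 = 0.2628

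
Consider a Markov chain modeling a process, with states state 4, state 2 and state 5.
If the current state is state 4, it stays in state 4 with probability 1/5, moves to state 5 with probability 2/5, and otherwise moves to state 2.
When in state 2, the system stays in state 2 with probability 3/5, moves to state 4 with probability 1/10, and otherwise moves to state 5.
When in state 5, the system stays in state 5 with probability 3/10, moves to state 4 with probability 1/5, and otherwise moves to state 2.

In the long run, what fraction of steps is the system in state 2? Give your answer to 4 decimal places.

0.5393

Let the stationary distribution be π with π = πP and π_1 + π_2 + π_3 = 1.
π_1 = 0.2·π_1 + 0.1·π_2 + 0.2·π_3
π_2 = 0.4·π_1 + 0.6·π_2 + 0.5·π_3
Solving with the normalization constraint gives π = (0.1461, 0.5393, 0.3146).
So the stationary probability of state 2 is 0.5393.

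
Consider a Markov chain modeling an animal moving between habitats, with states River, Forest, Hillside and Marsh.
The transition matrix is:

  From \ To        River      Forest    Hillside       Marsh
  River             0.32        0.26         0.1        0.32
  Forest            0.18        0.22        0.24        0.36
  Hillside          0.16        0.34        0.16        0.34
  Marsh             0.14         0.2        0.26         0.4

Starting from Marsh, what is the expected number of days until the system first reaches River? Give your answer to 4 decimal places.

6.4880

Let t(s) be the expected number of days to first reach River from state s, with t(River) = 0. Conditioning on the first day:
t(Forest) = 1 + 0.22·t(Forest) + 0.24·t(Hillside) + 0.36·t(Marsh)
t(Hillside) = 1 + 0.34·t(Forest) + 0.16·t(Hillside) + 0.34·t(Marsh)
t(Marsh) = 1 + 0.2·t(Forest) + 0.26·t(Hillside) + 0.4·t(Marsh)
Solving: t(Forest) = 6.2263, t(Hillside) = 6.3367, t(Marsh) = 6.4880.
Expected days from Marsh to River: 6.4880.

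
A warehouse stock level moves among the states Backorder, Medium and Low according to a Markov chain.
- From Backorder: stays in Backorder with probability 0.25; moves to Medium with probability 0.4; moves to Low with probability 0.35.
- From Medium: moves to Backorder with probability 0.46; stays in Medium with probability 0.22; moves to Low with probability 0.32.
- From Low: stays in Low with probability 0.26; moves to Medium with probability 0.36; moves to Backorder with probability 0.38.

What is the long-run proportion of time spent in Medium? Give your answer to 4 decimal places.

0.3284

Let the stationary distribution be π with π = πP and π_1 + π_2 + π_3 = 1.
π_1 = 0.25·π_1 + 0.46·π_2 + 0.38·π_3
π_2 = 0.4·π_1 + 0.22·π_2 + 0.36·π_3
Solving with the normalization constraint gives π = (0.3595, 0.3284, 0.3121).
So the stationary probability of Medium is 0.3284.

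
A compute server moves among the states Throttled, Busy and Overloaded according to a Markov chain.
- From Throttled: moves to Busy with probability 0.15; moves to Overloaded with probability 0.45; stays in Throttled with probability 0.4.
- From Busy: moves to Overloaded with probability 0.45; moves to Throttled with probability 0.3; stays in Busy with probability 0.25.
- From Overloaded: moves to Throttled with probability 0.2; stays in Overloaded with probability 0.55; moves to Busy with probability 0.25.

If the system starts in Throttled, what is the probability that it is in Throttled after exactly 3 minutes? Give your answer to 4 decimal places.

Propagate the distribution vector 3 minutes from Throttled.
After 0 minutes: (1.0000, 0.0000, 0.0000)
After 1 minute: (0.4000, 0.1500, 0.4500)
After 2 minutes: (0.2950, 0.2100, 0.4950)
After 3 minutes: (0.2800, 0.2205, 0.4995)
P(in Throttled after 3 minutes) = 0.2800

0.2800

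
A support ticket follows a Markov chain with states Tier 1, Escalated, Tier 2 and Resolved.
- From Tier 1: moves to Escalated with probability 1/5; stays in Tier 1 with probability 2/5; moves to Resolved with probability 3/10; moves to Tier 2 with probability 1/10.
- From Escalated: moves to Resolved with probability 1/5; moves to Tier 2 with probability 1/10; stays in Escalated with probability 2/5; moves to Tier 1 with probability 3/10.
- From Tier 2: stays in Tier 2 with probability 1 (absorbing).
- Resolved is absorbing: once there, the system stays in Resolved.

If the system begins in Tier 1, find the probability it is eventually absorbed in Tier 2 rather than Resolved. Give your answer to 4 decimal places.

0.2667

Let h(s) be the probability of absorption at Tier 2 starting from transient state s. Then h(Tier 2) = 1 and h(Resolved) = 0. By first-step analysis:
h(Tier 1) = 0.4·h(Tier 1) + 0.2·h(Escalated) + 0.1·1 + 0.3·0
h(Escalated) = 0.3·h(Tier 1) + 0.4·h(Escalated) + 0.1·1 + 0.2·0
Solving: h(Tier 1) = 0.2667, h(Escalated) = 0.3000.
Starting from Tier 1, the probability is 0.2667.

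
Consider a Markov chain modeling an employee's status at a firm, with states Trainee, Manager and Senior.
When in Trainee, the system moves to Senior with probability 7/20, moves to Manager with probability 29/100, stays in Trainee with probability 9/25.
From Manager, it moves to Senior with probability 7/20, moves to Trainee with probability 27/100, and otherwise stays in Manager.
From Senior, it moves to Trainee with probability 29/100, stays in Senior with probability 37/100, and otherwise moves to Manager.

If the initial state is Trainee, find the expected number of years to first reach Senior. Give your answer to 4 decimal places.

Let t(s) be the expected number of years to first reach Senior from state s, with t(Senior) = 0. Conditioning on the first year:
t(Trainee) = 1 + 0.36·t(Trainee) + 0.29·t(Manager)
t(Manager) = 1 + 0.27·t(Trainee) + 0.38·t(Manager)
Solving: t(Trainee) = 2.8571, t(Manager) = 2.8571.
Expected years from Trainee to Senior: 2.8571.

2.8571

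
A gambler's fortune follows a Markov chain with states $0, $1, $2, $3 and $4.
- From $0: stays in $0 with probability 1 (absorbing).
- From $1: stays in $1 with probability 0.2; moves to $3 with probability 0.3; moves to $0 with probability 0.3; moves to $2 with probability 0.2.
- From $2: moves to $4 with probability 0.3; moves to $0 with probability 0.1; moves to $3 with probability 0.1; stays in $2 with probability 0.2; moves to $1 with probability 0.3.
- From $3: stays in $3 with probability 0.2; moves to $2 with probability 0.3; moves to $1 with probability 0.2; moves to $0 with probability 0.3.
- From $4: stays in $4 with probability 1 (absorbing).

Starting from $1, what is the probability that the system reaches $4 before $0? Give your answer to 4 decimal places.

Let h(s) be the probability of absorption at $4 starting from transient state s. Then h($4) = 1 and h($0) = 0. By first-step analysis:
h($1) = 0.3·0 + 0.2·h($1) + 0.2·h($2) + 0.3·h($3)
h($2) = 0.1·0 + 0.3·h($1) + 0.2·h($2) + 0.1·h($3) + 0.3·1
h($3) = 0.3·0 + 0.2·h($1) + 0.3·h($2) + 0.2·h($3)
Solving: h($1) = 0.2078, h($2) = 0.4820, h($3) = 0.2327.
Starting from $1, the probability is 0.2078.

0.2078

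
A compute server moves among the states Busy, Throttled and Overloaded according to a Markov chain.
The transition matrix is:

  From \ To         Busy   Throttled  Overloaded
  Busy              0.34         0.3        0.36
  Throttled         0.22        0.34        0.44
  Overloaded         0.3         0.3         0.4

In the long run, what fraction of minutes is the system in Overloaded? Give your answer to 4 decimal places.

Let the stationary distribution be π with π = πP and π_1 + π_2 + π_3 = 1.
π_1 = 0.34·π_1 + 0.22·π_2 + 0.3·π_3
π_2 = 0.3·π_1 + 0.34·π_2 + 0.3·π_3
Solving with the normalization constraint gives π = (0.2865, 0.3125, 0.4010).
So the stationary probability of Overloaded is 0.4010.

0.4010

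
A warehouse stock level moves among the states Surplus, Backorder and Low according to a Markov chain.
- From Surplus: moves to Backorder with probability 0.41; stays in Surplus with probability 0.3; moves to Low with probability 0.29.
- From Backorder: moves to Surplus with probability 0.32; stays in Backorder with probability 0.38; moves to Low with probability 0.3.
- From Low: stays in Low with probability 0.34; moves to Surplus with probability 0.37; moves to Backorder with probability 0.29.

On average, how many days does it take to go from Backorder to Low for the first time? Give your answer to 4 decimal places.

3.3686

Let t(s) be the expected number of days to first reach Low from state s, with t(Low) = 0. Conditioning on the first day:
t(Surplus) = 1 + 0.3·t(Surplus) + 0.41·t(Backorder)
t(Backorder) = 1 + 0.32·t(Surplus) + 0.38·t(Backorder)
Solving: t(Surplus) = 3.4016, t(Backorder) = 3.3686.
Expected days from Backorder to Low: 3.3686.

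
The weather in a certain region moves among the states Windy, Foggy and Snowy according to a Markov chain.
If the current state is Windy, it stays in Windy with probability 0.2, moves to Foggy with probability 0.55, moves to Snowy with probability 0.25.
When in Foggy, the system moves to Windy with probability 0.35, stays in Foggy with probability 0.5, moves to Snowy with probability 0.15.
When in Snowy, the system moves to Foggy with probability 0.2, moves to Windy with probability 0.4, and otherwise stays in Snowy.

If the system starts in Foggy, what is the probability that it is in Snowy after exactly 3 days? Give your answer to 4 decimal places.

0.2361

Propagate the distribution vector 3 days from Foggy.
After 0 days: (0.0000, 1.0000, 0.0000)
After 1 day: (0.3500, 0.5000, 0.1500)
After 2 days: (0.3050, 0.4725, 0.2225)
After 3 days: (0.3154, 0.4485, 0.2361)
P(in Snowy after 3 days) = 0.2361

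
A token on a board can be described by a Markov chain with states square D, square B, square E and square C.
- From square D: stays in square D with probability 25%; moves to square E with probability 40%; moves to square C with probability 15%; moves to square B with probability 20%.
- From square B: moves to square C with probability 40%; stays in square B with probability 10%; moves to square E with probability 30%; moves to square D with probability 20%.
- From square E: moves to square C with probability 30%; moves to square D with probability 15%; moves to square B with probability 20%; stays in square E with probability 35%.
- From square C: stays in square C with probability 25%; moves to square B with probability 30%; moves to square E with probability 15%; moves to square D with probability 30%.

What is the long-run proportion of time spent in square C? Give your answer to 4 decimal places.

0.2734

Let the stationary distribution be π with π = πP and π_1 + π_2 + π_3 + π_4 = 1.
π_1 = 0.25·π_1 + 0.2·π_2 + 0.15·π_3 + 0.3·π_4
π_2 = 0.2·π_1 + 0.1·π_2 + 0.2·π_3 + 0.3·π_4
π_3 = 0.4·π_1 + 0.3·π_2 + 0.35·π_3 + 0.15·π_4
Solving with the normalization constraint gives π = (0.2237, 0.2067, 0.2962, 0.2734).
So the stationary probability of square C is 0.2734.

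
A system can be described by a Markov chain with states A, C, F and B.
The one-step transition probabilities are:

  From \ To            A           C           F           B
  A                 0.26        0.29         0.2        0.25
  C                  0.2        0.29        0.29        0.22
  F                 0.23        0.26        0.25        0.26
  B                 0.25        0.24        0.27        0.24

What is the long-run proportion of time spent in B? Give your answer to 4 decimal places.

0.2420

Let the stationary distribution be π with π = πP and π_1 + π_2 + π_3 + π_4 = 1.
π_1 = 0.26·π_1 + 0.2·π_2 + 0.23·π_3 + 0.25·π_4
π_2 = 0.29·π_1 + 0.29·π_2 + 0.26·π_3 + 0.24·π_4
π_3 = 0.2·π_1 + 0.29·π_2 + 0.25·π_3 + 0.27·π_4
Solving with the normalization constraint gives π = (0.2337, 0.2703, 0.2540, 0.2420).
So the stationary probability of B is 0.2420.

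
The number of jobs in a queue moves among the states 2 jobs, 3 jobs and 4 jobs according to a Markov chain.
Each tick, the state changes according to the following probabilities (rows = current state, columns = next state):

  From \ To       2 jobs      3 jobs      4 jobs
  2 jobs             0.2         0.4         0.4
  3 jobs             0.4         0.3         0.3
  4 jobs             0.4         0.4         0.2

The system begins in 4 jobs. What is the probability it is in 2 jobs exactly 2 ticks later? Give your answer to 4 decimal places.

Sum over the intermediate state after 1 tick:
P = P(4 jobs→2 jobs)·P(2 jobs→2 jobs) + P(4 jobs→3 jobs)·P(3 jobs→2 jobs) + P(4 jobs→4 jobs)·P(4 jobs→2 jobs)
  = 0.4×0.2 + 0.4×0.4 + 0.2×0.4
  = 0.0800 + 0.1600 + 0.0800 = 0.3200

0.3200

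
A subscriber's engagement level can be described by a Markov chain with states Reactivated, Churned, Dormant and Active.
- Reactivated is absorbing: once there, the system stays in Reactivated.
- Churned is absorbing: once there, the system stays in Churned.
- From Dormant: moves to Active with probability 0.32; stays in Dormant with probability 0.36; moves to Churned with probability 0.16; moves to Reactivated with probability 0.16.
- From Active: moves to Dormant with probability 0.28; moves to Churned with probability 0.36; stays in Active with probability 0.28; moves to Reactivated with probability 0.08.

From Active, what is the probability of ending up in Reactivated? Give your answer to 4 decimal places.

Let h(s) be the probability of absorption at Reactivated starting from transient state s. Then h(Reactivated) = 1 and h(Churned) = 0. By first-step analysis:
h(Dormant) = 0.16·1 + 0.16·0 + 0.36·h(Dormant) + 0.32·h(Active)
h(Active) = 0.08·1 + 0.36·0 + 0.28·h(Dormant) + 0.28·h(Active)
Solving: h(Dormant) = 0.3793, h(Active) = 0.2586.
Starting from Active, the probability is 0.2586.

0.2586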